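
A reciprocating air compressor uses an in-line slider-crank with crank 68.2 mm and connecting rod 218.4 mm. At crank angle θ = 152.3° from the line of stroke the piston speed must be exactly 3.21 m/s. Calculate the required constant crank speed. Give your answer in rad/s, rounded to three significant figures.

For an in-line slider-crank, |v_piston| = rω|sinθ|·[1 + r cosθ/√(L² − r² sin²θ)].
With r = 0.0682 m, L = 0.2184 m, θ = 152.3°: the bracketed kinematic factor |dx/dθ| = 0.022843 m.
ω = v/|dx/dθ| = 3.21/0.022843 = 140.52 rad/s.

141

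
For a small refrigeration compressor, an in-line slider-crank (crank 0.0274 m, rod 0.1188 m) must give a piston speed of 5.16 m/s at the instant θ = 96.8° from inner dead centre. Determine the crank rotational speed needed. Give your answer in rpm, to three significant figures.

For an in-line slider-crank, |v_piston| = rω|sinθ|·[1 + r cosθ/√(L² − r² sin²θ)].
With r = 0.0274 m, L = 0.1188 m, θ = 96.8°: the bracketed kinematic factor |dx/dθ| = 0.026444 m.
ω = v/|dx/dθ| = 5.16/0.026444 = 195.13 rad/s.
N = 60ω/(2π) = 1863.3 rpm.

1860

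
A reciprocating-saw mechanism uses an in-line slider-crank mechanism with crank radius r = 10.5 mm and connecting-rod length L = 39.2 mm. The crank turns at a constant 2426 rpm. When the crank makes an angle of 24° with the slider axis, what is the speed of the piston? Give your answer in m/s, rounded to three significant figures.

ω = 2π·2426/60 = 254.1 rad/s
For an in-line slider-crank, x = r cosθ + √(L² − r² sin²θ), so v = −rω sinθ·[1 + r cosθ/√(L² − r² sin²θ)].
With r = 0.0105 m, L = 0.0392 m, θ = 24°: √(L² − r² sin²θ) = 0.038967 m.
v = −0.0105·254.1·0.40674·[1 + 0.0105·0.91355/0.038967] = -1.3521 m/s.
|v| = 1.3521 m/s.

1.35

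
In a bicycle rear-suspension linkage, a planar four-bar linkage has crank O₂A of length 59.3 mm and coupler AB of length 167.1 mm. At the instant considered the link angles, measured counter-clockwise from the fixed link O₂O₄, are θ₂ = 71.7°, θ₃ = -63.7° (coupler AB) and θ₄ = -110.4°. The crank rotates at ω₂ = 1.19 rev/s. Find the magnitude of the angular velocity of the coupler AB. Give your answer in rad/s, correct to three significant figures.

0.134

ω₂ = 7.477 rad/s (from 1.19 rev/s).
Differentiating the loop-closure r₂e^{iθ₂}+r₃e^{iθ₃}=r₁+r₄e^{iθ₄} gives r₂ω₂e^{iθ₂}+r₃ω₃e^{iθ₃}=r₄ω₄e^{iθ₄}.
Eliminating the other unknown: ω₃ = r₂ω₂ sin(θ₄−θ₂) / [r₃ sin(θ₃−θ₄)].
Numerator sine = +0.03664; denominator sine = +0.72777.
Result = 0.0593·7.477·(+0.03664) / (0.1671·(+0.72777)) = +0.1336 rad/s; magnitude 0.1336 rad/s.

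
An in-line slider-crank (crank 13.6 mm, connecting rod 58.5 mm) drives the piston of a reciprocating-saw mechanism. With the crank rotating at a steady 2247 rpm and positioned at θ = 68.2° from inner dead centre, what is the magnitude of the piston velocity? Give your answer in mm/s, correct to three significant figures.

ω = 2π·2247/60 = 235.3 rad/s
For an in-line slider-crank, x = r cosθ + √(L² − r² sin²θ), so v = −rω sinθ·[1 + r cosθ/√(L² − r² sin²θ)].
With r = 0.0136 m, L = 0.0585 m, θ = 68.2°: √(L² − r² sin²θ) = 0.057121 m.
v = −0.0136·235.3·0.92849·[1 + 0.0136·0.37137/0.057121] = -3.234 m/s.
|v| = 3.234 m/s = 3234 mm/s.

3230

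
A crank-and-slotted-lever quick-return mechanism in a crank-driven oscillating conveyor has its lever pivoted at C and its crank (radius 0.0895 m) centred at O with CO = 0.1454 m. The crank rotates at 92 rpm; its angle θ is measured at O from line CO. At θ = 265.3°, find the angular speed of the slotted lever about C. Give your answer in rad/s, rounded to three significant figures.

2.48

ω = 9.634 rad/s (from 92 rpm).
Crank pin A relative to C: A = (d + r cosθ, r sinθ); lever angle φ = atan2(r sinθ, d + r cosθ).
Differentiating tanφ: φ̇ = rω(d cosθ + r)/(d² + r² + 2dr cosθ).
d² + r² + 2dr cosθ = |CA|² = 0.0270188 m²;  d cosθ + r = +0.077586 m.
|ω_lever| = |0.0895·9.634·+0.077586| / 0.0270188 = 2.476 rad/s.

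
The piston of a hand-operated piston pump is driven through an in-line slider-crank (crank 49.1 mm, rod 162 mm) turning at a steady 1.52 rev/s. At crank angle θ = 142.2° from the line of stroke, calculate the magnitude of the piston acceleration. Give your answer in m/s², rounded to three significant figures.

ω = 2π·1.52 = 9.55 rad/s
x(θ) = r cosθ + √(L² − r² sin²θ); with ω constant, a = ω²·d²x/dθ².
d²x/dθ² = −r cosθ − r²(cos2θ)/√u − r⁴ sin²2θ/(4u^{3/2}),  u = L² − r² sin²θ = 0.0253384 m².
Substituting r = 0.0491 m, L = 0.162 m, θ = 142.2°: d²x/dθ² = +0.034692 m.
a = ω²·d²x/dθ² = (9.55)²·(+0.034692) = +3.1643 m/s²;  |a| = 3.1643 m/s².

3.16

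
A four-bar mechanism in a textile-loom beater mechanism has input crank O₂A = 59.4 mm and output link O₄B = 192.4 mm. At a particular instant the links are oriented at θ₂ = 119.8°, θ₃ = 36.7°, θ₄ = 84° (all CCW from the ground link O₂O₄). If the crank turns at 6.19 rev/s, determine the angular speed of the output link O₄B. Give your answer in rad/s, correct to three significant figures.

ω₂ = 38.89 rad/s (from 6.19 rev/s).
Differentiating the loop-closure r₂e^{iθ₂}+r₃e^{iθ₃}=r₁+r₄e^{iθ₄} gives r₂ω₂e^{iθ₂}+r₃ω₃e^{iθ₃}=r₄ω₄e^{iθ₄}.
Eliminating the other unknown: ω₄ = r₂ω₂ sin(θ₂−θ₃) / [r₄ sin(θ₄−θ₃)].
Numerator sine = +0.99276; denominator sine = +0.73491.
Result = 0.0594·38.89·(+0.99276) / (0.1924·(+0.73491)) = +16.22 rad/s; magnitude 16.22 rad/s.

16.2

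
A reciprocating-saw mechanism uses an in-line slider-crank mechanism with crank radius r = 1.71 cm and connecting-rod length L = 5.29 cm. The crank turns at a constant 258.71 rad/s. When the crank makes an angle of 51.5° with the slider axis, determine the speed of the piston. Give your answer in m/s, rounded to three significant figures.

ω = 258.7 rad/s
For an in-line slider-crank, x = r cosθ + √(L² − r² sin²θ), so v = −rω sinθ·[1 + r cosθ/√(L² − r² sin²θ)].
With r = 0.0171 m, L = 0.0529 m, θ = 51.5°: √(L² − r² sin²θ) = 0.051179 m.
v = −0.0171·258.7·0.78261·[1 + 0.0171·0.62251/0.051179] = -4.1823 m/s.
|v| = 4.1823 m/s.

4.18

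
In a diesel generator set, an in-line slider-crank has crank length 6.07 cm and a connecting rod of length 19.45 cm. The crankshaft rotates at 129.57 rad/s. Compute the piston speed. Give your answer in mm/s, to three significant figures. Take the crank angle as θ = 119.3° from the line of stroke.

5770

ω = 129.6 rad/s
For an in-line slider-crank, x = r cosθ + √(L² − r² sin²θ), so v = −rω sinθ·[1 + r cosθ/√(L² − r² sin²θ)].
With r = 0.0607 m, L = 0.1945 m, θ = 119.3°: √(L² − r² sin²θ) = 0.18716 m.
v = −0.0607·129.6·0.87207·[1 + 0.0607·-0.48938/0.18716] = -5.7701 m/s.
|v| = 5.7701 m/s = 5770.1 mm/s.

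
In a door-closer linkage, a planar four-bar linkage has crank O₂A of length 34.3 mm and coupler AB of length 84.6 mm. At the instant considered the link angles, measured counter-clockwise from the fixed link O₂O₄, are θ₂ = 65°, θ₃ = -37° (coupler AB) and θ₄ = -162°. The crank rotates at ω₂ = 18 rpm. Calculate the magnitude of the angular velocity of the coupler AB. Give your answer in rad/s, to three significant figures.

0.682

ω₂ = 1.885 rad/s (from 18 rpm).
Differentiating the loop-closure r₂e^{iθ₂}+r₃e^{iθ₃}=r₁+r₄e^{iθ₄} gives r₂ω₂e^{iθ₂}+r₃ω₃e^{iθ₃}=r₄ω₄e^{iθ₄}.
Eliminating the other unknown: ω₃ = r₂ω₂ sin(θ₄−θ₂) / [r₃ sin(θ₃−θ₄)].
Numerator sine = +0.73135; denominator sine = +0.81915.
Result = 0.0343·1.885·(+0.73135) / (0.0846·(+0.81915)) = +0.68232 rad/s; magnitude 0.68232 rad/s.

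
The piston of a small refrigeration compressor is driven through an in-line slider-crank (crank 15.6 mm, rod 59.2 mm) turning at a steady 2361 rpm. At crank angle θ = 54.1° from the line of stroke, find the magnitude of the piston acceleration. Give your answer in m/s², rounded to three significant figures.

ω = 2π·2361/60 = 247.2 rad/s
x(θ) = r cosθ + √(L² − r² sin²θ); with ω constant, a = ω²·d²x/dθ².
d²x/dθ² = −r cosθ − r²(cos2θ)/√u − r⁴ sin²2θ/(4u^{3/2}),  u = L² − r² sin²θ = 0.00334496 m².
Substituting r = 0.0156 m, L = 0.0592 m, θ = 54.1°: d²x/dθ² = -0.0079022 m.
a = ω²·d²x/dθ² = (247.2)²·(-0.0079022) = -483.06 m/s²;  |a| = 483.06 m/s².

483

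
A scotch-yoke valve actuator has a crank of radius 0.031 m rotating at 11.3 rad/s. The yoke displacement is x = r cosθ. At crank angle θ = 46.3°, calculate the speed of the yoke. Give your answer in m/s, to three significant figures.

0.253

ω = 11.3 rad/s
x = r cosθ ⇒ ẋ = −rω sinθ.
|v| = rω|sinθ| = 0.031·11.3·|sin 46.3°| = 0.25326 m/s.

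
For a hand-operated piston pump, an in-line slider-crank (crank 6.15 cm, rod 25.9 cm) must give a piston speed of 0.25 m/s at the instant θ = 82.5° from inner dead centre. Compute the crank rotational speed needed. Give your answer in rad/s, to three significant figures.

For an in-line slider-crank, |v_piston| = rω|sinθ|·[1 + r cosθ/√(L² − r² sin²θ)].
With r = 0.0615 m, L = 0.259 m, θ = 82.5°: the bracketed kinematic factor |dx/dθ| = 0.062918 m.
ω = v/|dx/dθ| = 0.25/0.062918 = 3.9734 rad/s.

3.97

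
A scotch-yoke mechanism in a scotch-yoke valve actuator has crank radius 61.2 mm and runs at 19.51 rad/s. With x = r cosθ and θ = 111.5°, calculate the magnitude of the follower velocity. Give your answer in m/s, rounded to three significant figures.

ω = 19.51 rad/s
x = r cosθ ⇒ ẋ = −rω sinθ.
|v| = rω|sinθ| = 0.0612·19.51·|sin 111.5°| = 1.1109 m/s.

1.11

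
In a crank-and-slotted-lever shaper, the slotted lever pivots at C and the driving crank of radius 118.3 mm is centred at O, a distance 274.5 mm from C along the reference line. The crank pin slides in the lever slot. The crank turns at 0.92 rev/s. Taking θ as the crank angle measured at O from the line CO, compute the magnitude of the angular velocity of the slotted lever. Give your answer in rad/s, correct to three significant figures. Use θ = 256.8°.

ω = 5.781 rad/s (from 0.92 rev/s).
Crank pin A relative to C: A = (d + r cosθ, r sinθ); lever angle φ = atan2(r sinθ, d + r cosθ).
Differentiating tanφ: φ̇ = rω(d cosθ + r)/(d² + r² + 2dr cosθ).
d² + r² + 2dr cosθ = |CA|² = 0.0745145 m²;  d cosθ + r = +0.055618 m.
|ω_lever| = |0.1183·5.781·+0.055618| / 0.0745145 = 0.51042 rad/s.

0.510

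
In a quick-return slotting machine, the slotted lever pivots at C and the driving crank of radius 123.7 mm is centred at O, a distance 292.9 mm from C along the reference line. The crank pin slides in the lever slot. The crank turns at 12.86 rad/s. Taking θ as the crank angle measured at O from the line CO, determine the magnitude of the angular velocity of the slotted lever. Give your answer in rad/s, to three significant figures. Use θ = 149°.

5.20

ω = 12.86 rad/s
Crank pin A relative to C: A = (d + r cosθ, r sinθ); lever angle φ = atan2(r sinθ, d + r cosθ).
Differentiating tanφ: φ̇ = rω(d cosθ + r)/(d² + r² + 2dr cosθ).
d² + r² + 2dr cosθ = |CA|² = 0.0389788 m²;  d cosθ + r = -0.12736 m.
|ω_lever| = |0.1237·12.86·-0.12736| / 0.0389788 = 5.1979 rad/s.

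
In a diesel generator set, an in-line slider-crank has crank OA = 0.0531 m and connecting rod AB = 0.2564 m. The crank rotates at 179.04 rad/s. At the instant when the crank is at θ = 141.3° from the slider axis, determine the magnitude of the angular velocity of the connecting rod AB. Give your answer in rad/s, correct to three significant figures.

ω = 179 rad/s
The rod makes angle φ with the slider axis where L sinφ = r sinθ; differentiating, L cosφ·φ̇ = r ω cosθ.
L cosφ = √(L² − r² sin²θ) = 0.25424 m.
|ω_rod| = r ω |cosθ| / √(L² − r² sin²θ) = 0.0531·179·0.78043/0.25424 = 29.183 rad/s.

29.2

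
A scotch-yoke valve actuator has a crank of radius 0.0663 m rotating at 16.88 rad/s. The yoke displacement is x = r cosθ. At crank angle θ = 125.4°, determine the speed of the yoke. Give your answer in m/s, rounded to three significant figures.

0.912

ω = 16.88 rad/s
x = r cosθ ⇒ ẋ = −rω sinθ.
|v| = rω|sinθ| = 0.0663·16.88·|sin 125.4°| = 0.91225 m/s.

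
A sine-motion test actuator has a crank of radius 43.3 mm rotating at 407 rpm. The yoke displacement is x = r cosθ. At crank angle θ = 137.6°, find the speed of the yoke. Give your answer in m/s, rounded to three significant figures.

ω = 42.62 rad/s (from 407 rpm).
x = r cosθ ⇒ ẋ = −rω sinθ.
|v| = rω|sinθ| = 0.0433·42.62·|sin 137.6°| = 1.2444 m/s.

1.24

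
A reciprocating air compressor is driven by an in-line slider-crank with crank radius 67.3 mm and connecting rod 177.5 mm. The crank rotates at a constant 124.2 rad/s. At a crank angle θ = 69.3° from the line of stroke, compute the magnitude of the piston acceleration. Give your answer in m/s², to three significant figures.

ω = 124.2 rad/s
x(θ) = r cosθ + √(L² − r² sin²θ); with ω constant, a = ω²·d²x/dθ².
d²x/dθ² = −r cosθ − r²(cos2θ)/√u − r⁴ sin²2θ/(4u^{3/2}),  u = L² − r² sin²θ = 0.0275429 m².
Substituting r = 0.0673 m, L = 0.1775 m, θ = 69.3°: d²x/dθ² = -0.003808 m.
a = ω²·d²x/dθ² = (124.2)²·(-0.003808) = -58.74 m/s²;  |a| = 58.74 m/s².

58.7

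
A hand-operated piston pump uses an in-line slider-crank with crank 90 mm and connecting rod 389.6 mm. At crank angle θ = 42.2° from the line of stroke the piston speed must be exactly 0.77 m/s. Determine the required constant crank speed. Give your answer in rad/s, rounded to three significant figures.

For an in-line slider-crank, |v_piston| = rω|sinθ|·[1 + r cosθ/√(L² − r² sin²θ)].
With r = 0.09 m, L = 0.3896 m, θ = 42.2°: the bracketed kinematic factor |dx/dθ| = 0.070927 m.
ω = v/|dx/dθ| = 0.77/0.070927 = 10.856 rad/s.

10.9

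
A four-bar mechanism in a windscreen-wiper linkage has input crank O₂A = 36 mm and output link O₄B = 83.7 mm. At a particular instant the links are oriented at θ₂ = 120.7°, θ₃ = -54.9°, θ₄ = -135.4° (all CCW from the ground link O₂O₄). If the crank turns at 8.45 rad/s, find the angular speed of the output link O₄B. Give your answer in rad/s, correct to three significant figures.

0.283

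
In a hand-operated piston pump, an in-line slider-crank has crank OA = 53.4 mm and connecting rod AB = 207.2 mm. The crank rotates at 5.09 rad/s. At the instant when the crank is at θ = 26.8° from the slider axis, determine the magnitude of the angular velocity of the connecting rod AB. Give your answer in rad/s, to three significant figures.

1.18

ω = 5.09 rad/s
The rod makes angle φ with the slider axis where L sinφ = r sinθ; differentiating, L cosφ·φ̇ = r ω cosθ.
L cosφ = √(L² − r² sin²θ) = 0.2058 m.
|ω_rod| = r ω |cosθ| / √(L² − r² sin²θ) = 0.0534·5.09·0.89259/0.2058 = 1.1789 rad/s.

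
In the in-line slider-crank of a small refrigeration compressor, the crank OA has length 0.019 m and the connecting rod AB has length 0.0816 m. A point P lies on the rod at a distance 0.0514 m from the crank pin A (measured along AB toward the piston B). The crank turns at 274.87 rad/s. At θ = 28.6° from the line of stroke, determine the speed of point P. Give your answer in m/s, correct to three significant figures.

3.29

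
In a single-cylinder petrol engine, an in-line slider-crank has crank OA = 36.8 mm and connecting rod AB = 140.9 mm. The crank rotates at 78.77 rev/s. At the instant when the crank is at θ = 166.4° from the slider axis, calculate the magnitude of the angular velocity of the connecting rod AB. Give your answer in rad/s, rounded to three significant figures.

ω = 494.9 rad/s (converted from 78.77 rev/s).
The rod makes angle φ with the slider axis where L sinφ = r sinθ; differentiating, L cosφ·φ̇ = r ω cosθ.
L cosφ = √(L² − r² sin²θ) = 0.14063 m.
|ω_rod| = r ω |cosθ| / √(L² − r² sin²θ) = 0.0368·494.9·0.97196/0.14063 = 125.88 rad/s.

126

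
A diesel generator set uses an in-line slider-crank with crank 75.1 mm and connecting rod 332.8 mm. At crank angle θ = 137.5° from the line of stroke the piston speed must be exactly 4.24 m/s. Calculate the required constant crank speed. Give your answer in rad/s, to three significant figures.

100

For an in-line slider-crank, |v_piston| = rω|sinθ|·[1 + r cosθ/√(L² − r² sin²θ)].
With r = 0.0751 m, L = 0.3328 m, θ = 137.5°: the bracketed kinematic factor |dx/dθ| = 0.042196 m.
ω = v/|dx/dθ| = 4.24/0.042196 = 100.48 rad/s.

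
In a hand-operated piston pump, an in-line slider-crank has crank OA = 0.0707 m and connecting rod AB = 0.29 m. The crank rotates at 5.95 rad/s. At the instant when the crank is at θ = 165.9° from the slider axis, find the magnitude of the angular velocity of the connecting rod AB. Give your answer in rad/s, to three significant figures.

ω = 5.95 rad/s
The rod makes angle φ with the slider axis where L sinφ = r sinθ; differentiating, L cosφ·φ̇ = r ω cosθ.
L cosφ = √(L² − r² sin²θ) = 0.28949 m.
|ω_rod| = r ω |cosθ| / √(L² − r² sin²θ) = 0.0707·5.95·0.96987/0.28949 = 1.4094 rad/s.

1.41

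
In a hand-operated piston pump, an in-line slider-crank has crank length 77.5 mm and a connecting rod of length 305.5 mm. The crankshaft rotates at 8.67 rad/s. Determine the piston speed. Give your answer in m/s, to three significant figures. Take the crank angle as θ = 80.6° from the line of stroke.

0.691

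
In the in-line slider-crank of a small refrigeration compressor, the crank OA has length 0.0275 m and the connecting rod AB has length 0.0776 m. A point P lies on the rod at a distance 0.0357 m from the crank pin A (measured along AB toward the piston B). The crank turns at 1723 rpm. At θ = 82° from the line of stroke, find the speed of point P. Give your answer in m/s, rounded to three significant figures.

5.05

ω = 180.4 rad/s.  Crank-pin speed |V_A| = rω = 4.9619 m/s, perpendicular to OA.
Rod angle: sinφ = −(r/L) sinθ ⇒ φ = -20.544°; ω_rod = −rω cosθ/√(L²−r²sin²θ) = -9.5034 rad/s.
V_P = V_A + ω_rod × AP, with AP = 0.0357 m along the rod.
Components: V_Px = −rω sinθ − a·ω_rod·sinφ = -5.0327 m/s;  V_Py = rω cosθ + a·ω_rod·cosφ = +0.37287 m/s.
|V_P| = √(V_Px² + V_Py²) = 5.0465 m/s.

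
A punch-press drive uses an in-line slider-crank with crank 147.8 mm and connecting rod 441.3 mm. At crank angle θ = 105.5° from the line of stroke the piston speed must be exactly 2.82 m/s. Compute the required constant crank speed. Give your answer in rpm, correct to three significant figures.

For an in-line slider-crank, |v_piston| = rω|sinθ|·[1 + r cosθ/√(L² − r² sin²θ)].
With r = 0.1478 m, L = 0.4413 m, θ = 105.5°: the bracketed kinematic factor |dx/dθ| = 0.12896 m.
ω = v/|dx/dθ| = 2.82/0.12896 = 21.868 rad/s.
N = 60ω/(2π) = 208.82 rpm.

209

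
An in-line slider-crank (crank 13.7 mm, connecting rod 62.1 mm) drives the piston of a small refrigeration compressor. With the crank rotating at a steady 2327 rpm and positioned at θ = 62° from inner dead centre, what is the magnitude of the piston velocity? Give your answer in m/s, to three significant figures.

3.26

ω = 2π·2327/60 = 243.7 rad/s
For an in-line slider-crank, x = r cosθ + √(L² − r² sin²θ), so v = −rω sinθ·[1 + r cosθ/√(L² − r² sin²θ)].
With r = 0.0137 m, L = 0.0621 m, θ = 62°: √(L² − r² sin²θ) = 0.06091 m.
v = −0.0137·243.7·0.88295·[1 + 0.0137·0.46947/0.06091] = -3.2589 m/s.
|v| = 3.2589 m/s.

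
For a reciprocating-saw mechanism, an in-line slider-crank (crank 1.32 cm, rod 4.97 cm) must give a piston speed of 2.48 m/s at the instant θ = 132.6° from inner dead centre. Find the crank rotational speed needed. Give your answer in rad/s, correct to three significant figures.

For an in-line slider-crank, |v_piston| = rω|sinθ|·[1 + r cosθ/√(L² − r² sin²θ)].
With r = 0.0132 m, L = 0.0497 m, θ = 132.6°: the bracketed kinematic factor |dx/dθ| = 0.0079353 m.
ω = v/|dx/dθ| = 2.48/0.0079353 = 312.53 rad/s.

313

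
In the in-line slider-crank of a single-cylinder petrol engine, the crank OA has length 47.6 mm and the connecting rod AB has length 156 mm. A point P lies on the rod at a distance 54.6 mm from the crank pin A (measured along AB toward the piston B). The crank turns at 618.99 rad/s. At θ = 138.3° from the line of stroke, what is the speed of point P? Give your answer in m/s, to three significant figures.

23.0

ω = 619 rad/s.  Crank-pin speed |V_A| = rω = 29.464 m/s, perpendicular to OA.
Rod angle: sinφ = −(r/L) sinθ ⇒ φ = -11.711°; ω_rod = −rω cosθ/√(L²−r²sin²θ) = +144.02 rad/s.
V_P = V_A + ω_rod × AP, with AP = 0.0546 m along the rod.
Components: V_Px = −rω sinθ − a·ω_rod·sinφ = -18.004 m/s;  V_Py = rω cosθ + a·ω_rod·cosφ = -14.299 m/s.
|V_P| = √(V_Px² + V_Py²) = 22.992 m/s.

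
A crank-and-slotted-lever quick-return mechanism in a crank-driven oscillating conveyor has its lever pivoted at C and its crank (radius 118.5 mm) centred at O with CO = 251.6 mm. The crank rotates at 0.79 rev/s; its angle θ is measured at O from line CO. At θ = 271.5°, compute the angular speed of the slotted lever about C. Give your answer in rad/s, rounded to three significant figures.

0.932

ω = 4.964 rad/s (from 0.79 rev/s).
Crank pin A relative to C: A = (d + r cosθ, r sinθ); lever angle φ = atan2(r sinθ, d + r cosθ).
Differentiating tanφ: φ̇ = rω(d cosθ + r)/(d² + r² + 2dr cosθ).
d² + r² + 2dr cosθ = |CA|² = 0.0789057 m²;  d cosθ + r = +0.12509 m.
|ω_lever| = |0.1185·4.964·+0.12509| / 0.0789057 = 0.93245 rad/s.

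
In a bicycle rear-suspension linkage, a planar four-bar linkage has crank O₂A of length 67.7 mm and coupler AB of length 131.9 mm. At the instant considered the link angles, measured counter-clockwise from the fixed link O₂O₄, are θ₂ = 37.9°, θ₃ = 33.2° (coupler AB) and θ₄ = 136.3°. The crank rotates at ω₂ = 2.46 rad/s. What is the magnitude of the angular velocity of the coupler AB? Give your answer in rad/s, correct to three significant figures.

1.28

ω₂ = 2.46 rad/s
Differentiating the loop-closure r₂e^{iθ₂}+r₃e^{iθ₃}=r₁+r₄e^{iθ₄} gives r₂ω₂e^{iθ₂}+r₃ω₃e^{iθ₃}=r₄ω₄e^{iθ₄}.
Eliminating the other unknown: ω₃ = r₂ω₂ sin(θ₄−θ₂) / [r₃ sin(θ₃−θ₄)].
Numerator sine = +0.98927; denominator sine = -0.97398.
Result = 0.0677·2.46·(+0.98927) / (0.1319·(-0.97398)) = -1.2825 rad/s; magnitude 1.2825 rad/s.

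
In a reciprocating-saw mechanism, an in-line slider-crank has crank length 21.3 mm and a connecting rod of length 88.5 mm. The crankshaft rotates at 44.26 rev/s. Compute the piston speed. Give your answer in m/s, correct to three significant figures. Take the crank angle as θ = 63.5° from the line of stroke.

5.88

ω = 2π·44.3 = 278.1 rad/s
For an in-line slider-crank, x = r cosθ + √(L² − r² sin²θ), so v = −rω sinθ·[1 + r cosθ/√(L² − r² sin²θ)].
With r = 0.0213 m, L = 0.0885 m, θ = 63.5°: √(L² − r² sin²θ) = 0.086423 m.
v = −0.0213·278.1·0.89493·[1 + 0.0213·0.44620/0.086423] = -5.884 m/s.
|v| = 5.884 m/s.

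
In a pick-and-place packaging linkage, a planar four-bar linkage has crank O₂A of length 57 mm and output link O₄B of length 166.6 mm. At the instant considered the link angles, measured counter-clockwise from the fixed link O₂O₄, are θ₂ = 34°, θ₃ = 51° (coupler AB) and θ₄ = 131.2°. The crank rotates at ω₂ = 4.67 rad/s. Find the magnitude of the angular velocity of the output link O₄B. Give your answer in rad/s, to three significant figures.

ω₂ = 4.67 rad/s
Differentiating the loop-closure r₂e^{iθ₂}+r₃e^{iθ₃}=r₁+r₄e^{iθ₄} gives r₂ω₂e^{iθ₂}+r₃ω₃e^{iθ₃}=r₄ω₄e^{iθ₄}.
Eliminating the other unknown: ω₄ = r₂ω₂ sin(θ₂−θ₃) / [r₄ sin(θ₄−θ₃)].
Numerator sine = -0.29237; denominator sine = +0.98541.
Result = 0.057·4.67·(-0.29237) / (0.1666·(+0.98541)) = -0.47406 rad/s; magnitude 0.47406 rad/s.

0.474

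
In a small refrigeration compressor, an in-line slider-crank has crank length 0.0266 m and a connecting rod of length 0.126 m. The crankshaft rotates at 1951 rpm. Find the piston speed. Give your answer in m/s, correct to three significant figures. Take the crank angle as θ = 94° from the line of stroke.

5.34

ω = 2π·1951/60 = 204.3 rad/s
For an in-line slider-crank, x = r cosθ + √(L² − r² sin²θ), so v = −rω sinθ·[1 + r cosθ/√(L² − r² sin²θ)].
With r = 0.0266 m, L = 0.126 m, θ = 94°: √(L² − r² sin²θ) = 0.12317 m.
v = −0.0266·204.3·0.99756·[1 + 0.0266·-0.06976/0.12317] = -5.3397 m/s.
|v| = 5.3397 m/s.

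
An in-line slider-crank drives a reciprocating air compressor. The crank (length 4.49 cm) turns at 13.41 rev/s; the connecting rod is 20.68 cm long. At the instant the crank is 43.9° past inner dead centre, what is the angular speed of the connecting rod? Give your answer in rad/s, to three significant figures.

ω = 84.26 rad/s (converted from 13.41 rev/s).
The rod makes angle φ with the slider axis where L sinφ = r sinθ; differentiating, L cosφ·φ̇ = r ω cosθ.
L cosφ = √(L² − r² sin²θ) = 0.20444 m.
|ω_rod| = r ω |cosθ| / √(L² − r² sin²θ) = 0.0449·84.26·0.72055/0.20444 = 13.334 rad/s.

13.3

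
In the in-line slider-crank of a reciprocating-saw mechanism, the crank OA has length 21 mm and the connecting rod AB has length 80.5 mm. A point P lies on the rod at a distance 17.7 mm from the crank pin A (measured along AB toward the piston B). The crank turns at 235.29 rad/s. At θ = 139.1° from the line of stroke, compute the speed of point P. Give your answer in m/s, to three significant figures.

4.25

ω = 235.3 rad/s.  Crank-pin speed |V_A| = rω = 4.9411 m/s, perpendicular to OA.
Rod angle: sinφ = −(r/L) sinθ ⇒ φ = -9.834°; ω_rod = −rω cosθ/√(L²−r²sin²θ) = +47.086 rad/s.
V_P = V_A + ω_rod × AP, with AP = 0.0177 m along the rod.
Components: V_Px = −rω sinθ − a·ω_rod·sinφ = -3.0928 m/s;  V_Py = rω cosθ + a·ω_rod·cosφ = -2.9136 m/s.
|V_P| = √(V_Px² + V_Py²) = 4.249 m/s.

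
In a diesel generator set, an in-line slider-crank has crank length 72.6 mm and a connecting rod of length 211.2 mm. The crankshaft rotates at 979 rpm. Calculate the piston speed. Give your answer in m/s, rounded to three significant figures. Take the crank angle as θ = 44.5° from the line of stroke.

6.53

ω = 2π·979/60 = 102.5 rad/s
For an in-line slider-crank, x = r cosθ + √(L² − r² sin²θ), so v = −rω sinθ·[1 + r cosθ/√(L² − r² sin²θ)].
With r = 0.0726 m, L = 0.2112 m, θ = 44.5°: √(L² − r² sin²θ) = 0.20498 m.
v = −0.0726·102.5·0.70091·[1 + 0.0726·0.71325/0.20498] = -6.5348 m/s.
|v| = 6.5348 m/s.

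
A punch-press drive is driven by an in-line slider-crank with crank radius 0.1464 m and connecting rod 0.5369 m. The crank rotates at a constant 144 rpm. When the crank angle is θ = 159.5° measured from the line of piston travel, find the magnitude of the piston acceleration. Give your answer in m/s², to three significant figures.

24.2

ω = 2π·144/60 = 15.08 rad/s
x(θ) = r cosθ + √(L² − r² sin²θ); with ω constant, a = ω²·d²x/dθ².
d²x/dθ² = −r cosθ − r²(cos2θ)/√u − r⁴ sin²2θ/(4u^{3/2}),  u = L² − r² sin²θ = 0.285633 m².
Substituting r = 0.1464 m, L = 0.5369 m, θ = 159.5°: d²x/dθ² = +0.10654 m.
a = ω²·d²x/dθ² = (15.08)²·(+0.10654) = +24.226 m/s²;  |a| = 24.226 m/s².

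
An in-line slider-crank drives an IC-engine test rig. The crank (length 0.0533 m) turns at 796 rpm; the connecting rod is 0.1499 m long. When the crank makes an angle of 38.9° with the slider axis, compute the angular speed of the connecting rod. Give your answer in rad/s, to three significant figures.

23.7

ω = 83.36 rad/s (converted from 796 rpm).
The rod makes angle φ with the slider axis where L sinφ = r sinθ; differentiating, L cosφ·φ̇ = r ω cosθ.
L cosφ = √(L² − r² sin²θ) = 0.14612 m.
|ω_rod| = r ω |cosθ| / √(L² − r² sin²θ) = 0.0533·83.36·0.77824/0.14612 = 23.664 rad/s.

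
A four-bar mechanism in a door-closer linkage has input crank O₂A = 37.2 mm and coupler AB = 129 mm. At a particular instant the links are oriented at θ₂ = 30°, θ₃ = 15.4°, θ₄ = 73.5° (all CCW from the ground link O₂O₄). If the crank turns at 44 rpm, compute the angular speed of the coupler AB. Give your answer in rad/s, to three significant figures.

ω₂ = 4.608 rad/s (from 44 rpm).
Differentiating the loop-closure r₂e^{iθ₂}+r₃e^{iθ₃}=r₁+r₄e^{iθ₄} gives r₂ω₂e^{iθ₂}+r₃ω₃e^{iθ₃}=r₄ω₄e^{iθ₄}.
Eliminating the other unknown: ω₃ = r₂ω₂ sin(θ₄−θ₂) / [r₃ sin(θ₃−θ₄)].
Numerator sine = +0.68835; denominator sine = -0.84897.
Result = 0.0372·4.608·(+0.68835) / (0.129·(-0.84897)) = -1.0773 rad/s; magnitude 1.0773 rad/s.

1.08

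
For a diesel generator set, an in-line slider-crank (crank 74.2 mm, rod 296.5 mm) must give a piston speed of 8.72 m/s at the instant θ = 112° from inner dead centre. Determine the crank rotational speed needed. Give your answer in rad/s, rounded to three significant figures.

140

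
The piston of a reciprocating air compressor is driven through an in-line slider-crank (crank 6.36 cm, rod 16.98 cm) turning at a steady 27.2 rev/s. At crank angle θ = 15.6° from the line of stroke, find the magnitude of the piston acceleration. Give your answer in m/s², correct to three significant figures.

2390

ω = 2π·27.2 = 170.9 rad/s
x(θ) = r cosθ + √(L² − r² sin²θ); with ω constant, a = ω²·d²x/dθ².
d²x/dθ² = −r cosθ − r²(cos2θ)/√u − r⁴ sin²2θ/(4u^{3/2}),  u = L² − r² sin²θ = 0.0285395 m².
Substituting r = 0.0636 m, L = 0.1698 m, θ = 15.6°: d²x/dθ² = -0.081965 m.
a = ω²·d²x/dθ² = (170.9)²·(-0.081965) = -2394 m/s²;  |a| = 2394 m/s².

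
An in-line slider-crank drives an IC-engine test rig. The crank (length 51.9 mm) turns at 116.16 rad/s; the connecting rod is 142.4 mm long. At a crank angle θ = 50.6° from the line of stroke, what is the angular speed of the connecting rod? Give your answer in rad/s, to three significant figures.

28.0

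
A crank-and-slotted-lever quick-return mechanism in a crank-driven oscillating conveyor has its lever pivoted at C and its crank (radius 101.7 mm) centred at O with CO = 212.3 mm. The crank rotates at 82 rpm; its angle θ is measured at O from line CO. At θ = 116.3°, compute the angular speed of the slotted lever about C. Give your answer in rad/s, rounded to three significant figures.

0.184

ω = 8.587 rad/s (from 82 rpm).
Crank pin A relative to C: A = (d + r cosθ, r sinθ); lever angle φ = atan2(r sinθ, d + r cosθ).
Differentiating tanφ: φ̇ = rω(d cosθ + r)/(d² + r² + 2dr cosθ).
d² + r² + 2dr cosθ = |CA|² = 0.0362816 m²;  d cosθ + r = +0.007636 m.
|ω_lever| = |0.1017·8.587·+0.007636| / 0.0362816 = 0.1838 rad/s.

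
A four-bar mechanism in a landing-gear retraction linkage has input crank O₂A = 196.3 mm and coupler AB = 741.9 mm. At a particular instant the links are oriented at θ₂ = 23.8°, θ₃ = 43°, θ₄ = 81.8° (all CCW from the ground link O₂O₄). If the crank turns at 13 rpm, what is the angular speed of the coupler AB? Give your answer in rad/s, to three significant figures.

ω₂ = 1.361 rad/s (from 13 rpm).
Differentiating the loop-closure r₂e^{iθ₂}+r₃e^{iθ₃}=r₁+r₄e^{iθ₄} gives r₂ω₂e^{iθ₂}+r₃ω₃e^{iθ₃}=r₄ω₄e^{iθ₄}.
Eliminating the other unknown: ω₃ = r₂ω₂ sin(θ₄−θ₂) / [r₃ sin(θ₃−θ₄)].
Numerator sine = +0.84805; denominator sine = -0.62660.
Result = 0.1963·1.361·(+0.84805) / (0.7419·(-0.62660)) = -0.4875 rad/s; magnitude 0.4875 rad/s.

0.487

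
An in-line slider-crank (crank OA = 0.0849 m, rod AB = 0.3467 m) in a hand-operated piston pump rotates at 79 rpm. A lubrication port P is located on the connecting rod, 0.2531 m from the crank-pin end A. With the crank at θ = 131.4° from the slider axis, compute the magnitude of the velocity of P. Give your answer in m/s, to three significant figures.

0.480

ω = 8.273 rad/s.  Crank-pin speed |V_A| = rω = 0.70237 m/s, perpendicular to OA.
Rod angle: sinφ = −(r/L) sinθ ⇒ φ = -10.585°; ω_rod = −rω cosθ/√(L²−r²sin²θ) = +1.3629 rad/s.
V_P = V_A + ω_rod × AP, with AP = 0.2531 m along the rod.
Components: V_Px = −rω sinθ − a·ω_rod·sinφ = -0.46349 m/s;  V_Py = rω cosθ + a·ω_rod·cosφ = -0.1254 m/s.
|V_P| = √(V_Px² + V_Py²) = 0.48015 m/s.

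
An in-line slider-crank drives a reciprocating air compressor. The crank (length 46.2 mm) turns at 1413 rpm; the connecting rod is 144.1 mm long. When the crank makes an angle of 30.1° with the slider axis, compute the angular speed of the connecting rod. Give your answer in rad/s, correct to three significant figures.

41.6

ω = 148 rad/s (converted from 1413 rpm).
The rod makes angle φ with the slider axis where L sinφ = r sinθ; differentiating, L cosφ·φ̇ = r ω cosθ.
L cosφ = √(L² − r² sin²θ) = 0.14223 m.
|ω_rod| = r ω |cosθ| / √(L² − r² sin²θ) = 0.0462·148·0.86515/0.14223 = 41.584 rad/s.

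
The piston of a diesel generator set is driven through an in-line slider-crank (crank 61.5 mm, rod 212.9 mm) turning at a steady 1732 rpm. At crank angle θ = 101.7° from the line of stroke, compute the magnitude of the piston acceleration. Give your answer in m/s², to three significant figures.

ω = 2π·1732/60 = 181.4 rad/s
x(θ) = r cosθ + √(L² − r² sin²θ); with ω constant, a = ω²·d²x/dθ².
d²x/dθ² = −r cosθ − r²(cos2θ)/√u − r⁴ sin²2θ/(4u^{3/2}),  u = L² − r² sin²θ = 0.0416997 m².
Substituting r = 0.0615 m, L = 0.2129 m, θ = 101.7°: d²x/dθ² = +0.029404 m.
a = ω²·d²x/dθ² = (181.4)²·(+0.029404) = +967.29 m/s²;  |a| = 967.29 m/s².

967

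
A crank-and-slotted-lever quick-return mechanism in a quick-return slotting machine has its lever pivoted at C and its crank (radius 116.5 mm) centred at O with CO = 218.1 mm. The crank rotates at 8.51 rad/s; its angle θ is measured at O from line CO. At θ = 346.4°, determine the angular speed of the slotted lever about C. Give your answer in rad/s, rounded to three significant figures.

2.95

ω = 8.51 rad/s
Crank pin A relative to C: A = (d + r cosθ, r sinθ); lever angle φ = atan2(r sinθ, d + r cosθ).
Differentiating tanφ: φ̇ = rω(d cosθ + r)/(d² + r² + 2dr cosθ).
d² + r² + 2dr cosθ = |CA|² = 0.110532 m²;  d cosθ + r = +0.32848 m.
|ω_lever| = |0.1165·8.51·+0.32848| / 0.110532 = 2.9463 rad/s.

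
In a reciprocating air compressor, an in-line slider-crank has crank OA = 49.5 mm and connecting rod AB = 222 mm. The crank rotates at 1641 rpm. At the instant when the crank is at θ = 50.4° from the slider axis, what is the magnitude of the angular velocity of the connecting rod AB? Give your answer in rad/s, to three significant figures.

24.8

ω = 171.8 rad/s (converted from 1641 rpm).
The rod makes angle φ with the slider axis where L sinφ = r sinθ; differentiating, L cosφ·φ̇ = r ω cosθ.
L cosφ = √(L² − r² sin²θ) = 0.2187 m.
|ω_rod| = r ω |cosθ| / √(L² − r² sin²θ) = 0.0495·171.8·0.63742/0.2187 = 24.793 rad/s.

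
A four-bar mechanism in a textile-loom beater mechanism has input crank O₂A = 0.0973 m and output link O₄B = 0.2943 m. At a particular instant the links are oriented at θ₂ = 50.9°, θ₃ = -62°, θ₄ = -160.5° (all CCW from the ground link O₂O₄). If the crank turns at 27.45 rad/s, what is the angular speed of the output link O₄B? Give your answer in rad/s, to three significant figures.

8.45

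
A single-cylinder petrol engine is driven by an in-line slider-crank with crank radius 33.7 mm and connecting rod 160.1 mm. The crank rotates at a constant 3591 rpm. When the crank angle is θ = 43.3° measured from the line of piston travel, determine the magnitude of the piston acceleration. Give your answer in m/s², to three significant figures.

3540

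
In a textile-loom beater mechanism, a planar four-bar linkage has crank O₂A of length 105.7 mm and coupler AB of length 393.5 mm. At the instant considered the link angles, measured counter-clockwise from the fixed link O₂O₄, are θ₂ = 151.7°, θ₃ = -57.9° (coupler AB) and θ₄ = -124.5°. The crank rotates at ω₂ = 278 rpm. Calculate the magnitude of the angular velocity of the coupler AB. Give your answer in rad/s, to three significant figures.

8.47

ω₂ = 29.11 rad/s (from 278 rpm).
Differentiating the loop-closure r₂e^{iθ₂}+r₃e^{iθ₃}=r₁+r₄e^{iθ₄} gives r₂ω₂e^{iθ₂}+r₃ω₃e^{iθ₃}=r₄ω₄e^{iθ₄}.
Eliminating the other unknown: ω₃ = r₂ω₂ sin(θ₄−θ₂) / [r₃ sin(θ₃−θ₄)].
Numerator sine = +0.99415; denominator sine = +0.91775.
Result = 0.1057·29.11·(+0.99415) / (0.3935·(+0.91775)) = +8.4709 rad/s; magnitude 8.4709 rad/s.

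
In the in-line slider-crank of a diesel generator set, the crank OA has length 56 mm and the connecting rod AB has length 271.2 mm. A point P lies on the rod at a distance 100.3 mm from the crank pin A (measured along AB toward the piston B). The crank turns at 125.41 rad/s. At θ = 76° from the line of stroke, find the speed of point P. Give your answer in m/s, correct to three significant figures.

7.02

ω = 125.4 rad/s.  Crank-pin speed |V_A| = rω = 7.023 m/s, perpendicular to OA.
Rod angle: sinφ = −(r/L) sinθ ⇒ φ = -11.558°; ω_rod = −rω cosθ/√(L²−r²sin²θ) = -6.3944 rad/s.
V_P = V_A + ω_rod × AP, with AP = 0.1003 m along the rod.
Components: V_Px = −rω sinθ − a·ω_rod·sinφ = -6.9428 m/s;  V_Py = rω cosθ + a·ω_rod·cosφ = +1.0707 m/s.
|V_P| = √(V_Px² + V_Py²) = 7.0249 m/s.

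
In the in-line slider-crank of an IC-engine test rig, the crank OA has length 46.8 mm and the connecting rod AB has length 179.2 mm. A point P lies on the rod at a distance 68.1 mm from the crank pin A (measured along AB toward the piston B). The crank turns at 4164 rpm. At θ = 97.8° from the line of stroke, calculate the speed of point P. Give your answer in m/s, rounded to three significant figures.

ω = 436.1 rad/s.  Crank-pin speed |V_A| = rω = 20.407 m/s, perpendicular to OA.
Rod angle: sinφ = −(r/L) sinθ ⇒ φ = -14.996°; ω_rod = −rω cosθ/√(L²−r²sin²θ) = +16 rad/s.
V_P = V_A + ω_rod × AP, with AP = 0.0681 m along the rod.
Components: V_Px = −rω sinθ − a·ω_rod·sinφ = -19.937 m/s;  V_Py = rω cosθ + a·ω_rod·cosφ = -1.7171 m/s.
|V_P| = √(V_Px² + V_Py²) = 20.01 m/s.

20.0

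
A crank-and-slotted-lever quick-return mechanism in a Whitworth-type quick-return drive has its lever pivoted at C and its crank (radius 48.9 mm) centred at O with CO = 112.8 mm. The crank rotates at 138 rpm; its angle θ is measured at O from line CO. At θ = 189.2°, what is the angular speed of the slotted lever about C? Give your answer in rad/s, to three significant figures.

10.4

ω = 14.45 rad/s (from 138 rpm).
Crank pin A relative to C: A = (d + r cosθ, r sinθ); lever angle φ = atan2(r sinθ, d + r cosθ).
Differentiating tanφ: φ̇ = rω(d cosθ + r)/(d² + r² + 2dr cosθ).
d² + r² + 2dr cosθ = |CA|² = 0.00422512 m²;  d cosθ + r = -0.062449 m.
|ω_lever| = |0.0489·14.45·-0.062449| / 0.00422512 = 10.445 rad/s.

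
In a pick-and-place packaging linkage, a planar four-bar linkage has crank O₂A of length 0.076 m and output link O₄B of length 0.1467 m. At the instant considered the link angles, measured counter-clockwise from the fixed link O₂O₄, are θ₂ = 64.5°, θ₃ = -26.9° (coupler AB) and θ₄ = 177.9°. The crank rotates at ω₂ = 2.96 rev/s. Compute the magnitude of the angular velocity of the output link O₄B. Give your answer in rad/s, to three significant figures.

ω₂ = 18.6 rad/s (from 2.96 rev/s).
Differentiating the loop-closure r₂e^{iθ₂}+r₃e^{iθ₃}=r₁+r₄e^{iθ₄} gives r₂ω₂e^{iθ₂}+r₃ω₃e^{iθ₃}=r₄ω₄e^{iθ₄}.
Eliminating the other unknown: ω₄ = r₂ω₂ sin(θ₂−θ₃) / [r₄ sin(θ₄−θ₃)].
Numerator sine = +0.99970; denominator sine = -0.41945.
Result = 0.076·18.6·(+0.99970) / (0.1467·(-0.41945)) = -22.964 rad/s; magnitude 22.964 rad/s.

23.0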